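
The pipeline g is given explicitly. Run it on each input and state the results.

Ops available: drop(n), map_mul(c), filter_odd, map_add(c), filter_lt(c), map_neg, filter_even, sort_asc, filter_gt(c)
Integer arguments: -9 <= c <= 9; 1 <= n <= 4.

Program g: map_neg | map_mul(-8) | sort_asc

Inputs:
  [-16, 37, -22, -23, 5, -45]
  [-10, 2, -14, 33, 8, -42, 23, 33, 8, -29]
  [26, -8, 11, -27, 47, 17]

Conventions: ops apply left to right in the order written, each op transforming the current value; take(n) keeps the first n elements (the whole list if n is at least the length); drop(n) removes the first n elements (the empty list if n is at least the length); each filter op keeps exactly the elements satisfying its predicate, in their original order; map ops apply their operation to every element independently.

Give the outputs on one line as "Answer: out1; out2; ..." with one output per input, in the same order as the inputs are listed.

Execution, op by op:
  [-16, 37, -22, -23, 5, -45] -> [16, -37, 22, 23, -5, 45] -> [-128, 296, -176, -184, 40, -360] -> [-360, -184, -176, -128, 40, 296]
  [-10, 2, -14, 33, 8, -42, 23, 33, 8, -29] -> [10, -2, 14, -33, -8, 42, -23, -33, -8, 29] -> [-80, 16, -112, 264, 64, -336, 184, 264, 64, -232] -> [-336, -232, -112, -80, 16, 64, 64, 184, 264, 264]
  [26, -8, 11, -27, 47, 17] -> [-26, 8, -11, 27, -47, -17] -> [208, -64, 88, -216, 376, 136] -> [-216, -64, 88, 136, 208, 376]

[-360, -184, -176, -128, 40, 296]; [-336, -232, -112, -80, 16, 64, 64, 184, 264, 264]; [-216, -64, 88, 136, 208, 376]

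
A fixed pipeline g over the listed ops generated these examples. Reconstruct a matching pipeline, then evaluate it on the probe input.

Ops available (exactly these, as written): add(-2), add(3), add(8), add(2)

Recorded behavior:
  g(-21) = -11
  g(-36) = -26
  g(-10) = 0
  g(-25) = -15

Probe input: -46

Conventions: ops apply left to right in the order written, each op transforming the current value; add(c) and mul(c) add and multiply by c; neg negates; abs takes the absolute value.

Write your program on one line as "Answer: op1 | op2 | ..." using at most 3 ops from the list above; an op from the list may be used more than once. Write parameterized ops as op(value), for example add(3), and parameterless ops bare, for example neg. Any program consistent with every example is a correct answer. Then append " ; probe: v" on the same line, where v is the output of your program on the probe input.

add(2) | add(8) ; probe: -36

Check, running the answer program on each example:
  -21 -> -19 -> -11
  -36 -> -34 -> -26
  -10 -> -8 -> 0
  -25 -> -23 -> -15
  probe: -46 -> -44 -> -36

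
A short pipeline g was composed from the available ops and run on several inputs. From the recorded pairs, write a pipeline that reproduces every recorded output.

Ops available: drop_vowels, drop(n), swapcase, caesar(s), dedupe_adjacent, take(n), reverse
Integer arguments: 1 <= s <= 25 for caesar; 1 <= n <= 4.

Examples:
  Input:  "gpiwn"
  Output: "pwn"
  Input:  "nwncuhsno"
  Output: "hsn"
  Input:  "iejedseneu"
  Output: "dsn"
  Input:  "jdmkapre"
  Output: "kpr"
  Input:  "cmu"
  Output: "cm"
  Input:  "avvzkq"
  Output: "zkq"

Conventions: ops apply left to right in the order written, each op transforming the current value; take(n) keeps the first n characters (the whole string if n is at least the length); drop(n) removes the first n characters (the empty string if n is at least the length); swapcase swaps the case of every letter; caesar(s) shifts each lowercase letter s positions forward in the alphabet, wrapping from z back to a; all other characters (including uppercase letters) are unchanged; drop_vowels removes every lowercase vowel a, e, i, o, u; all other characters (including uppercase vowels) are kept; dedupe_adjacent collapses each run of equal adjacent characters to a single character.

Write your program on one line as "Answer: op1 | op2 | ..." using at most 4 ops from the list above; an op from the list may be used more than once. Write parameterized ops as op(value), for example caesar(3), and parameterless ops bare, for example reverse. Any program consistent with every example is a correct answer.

reverse | drop_vowels | take(3) | reverse

Check, running the answer program on each example:
  "gpiwn" -> "nwipg" -> "nwpg" -> "nwp" -> "pwn"
  "nwncuhsno" -> "onshucnwn" -> "nshcnwn" -> "nsh" -> "hsn"
  "iejedseneu" -> "uenesdejei" -> "nsdj" -> "nsd" -> "dsn"
  "jdmkapre" -> "erpakmdj" -> "rpkmdj" -> "rpk" -> "kpr"
  "cmu" -> "umc" -> "mc" -> "mc" -> "cm"
  "avvzkq" -> "qkzvva" -> "qkzvv" -> "qkz" -> "zkq"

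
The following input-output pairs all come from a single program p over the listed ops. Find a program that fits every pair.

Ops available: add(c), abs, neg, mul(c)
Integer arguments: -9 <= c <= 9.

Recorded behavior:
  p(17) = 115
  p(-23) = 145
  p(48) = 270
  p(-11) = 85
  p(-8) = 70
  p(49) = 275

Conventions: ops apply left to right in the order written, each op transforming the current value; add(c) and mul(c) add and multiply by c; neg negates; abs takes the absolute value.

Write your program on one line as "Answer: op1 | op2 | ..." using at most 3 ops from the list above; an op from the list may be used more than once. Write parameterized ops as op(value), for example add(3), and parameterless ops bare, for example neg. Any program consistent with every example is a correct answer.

abs | add(6) | mul(5)

Check, running the answer program on each example:
  17 -> 17 -> 23 -> 115
  -23 -> 23 -> 29 -> 145
  48 -> 48 -> 54 -> 270
  -11 -> 11 -> 17 -> 85
  -8 -> 8 -> 14 -> 70
  49 -> 49 -> 55 -> 275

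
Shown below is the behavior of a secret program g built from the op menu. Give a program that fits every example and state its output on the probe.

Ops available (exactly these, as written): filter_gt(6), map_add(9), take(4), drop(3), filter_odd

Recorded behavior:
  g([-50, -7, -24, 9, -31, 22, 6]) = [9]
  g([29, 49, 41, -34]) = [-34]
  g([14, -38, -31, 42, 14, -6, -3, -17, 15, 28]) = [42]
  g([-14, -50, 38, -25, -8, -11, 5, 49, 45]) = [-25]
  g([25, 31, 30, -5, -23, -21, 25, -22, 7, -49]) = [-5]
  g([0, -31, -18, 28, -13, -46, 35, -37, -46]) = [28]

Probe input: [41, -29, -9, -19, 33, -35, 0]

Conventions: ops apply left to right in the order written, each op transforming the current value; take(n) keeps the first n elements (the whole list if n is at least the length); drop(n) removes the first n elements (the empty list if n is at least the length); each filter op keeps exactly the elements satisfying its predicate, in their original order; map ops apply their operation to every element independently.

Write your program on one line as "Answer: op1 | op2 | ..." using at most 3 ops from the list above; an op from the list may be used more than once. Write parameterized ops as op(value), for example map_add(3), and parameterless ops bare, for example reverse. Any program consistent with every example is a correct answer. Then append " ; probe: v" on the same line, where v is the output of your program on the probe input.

take(4) | drop(3) ; probe: [-19]

Check, running the answer program on each example:
  [-50, -7, -24, 9, -31, 22, 6] -> [-50, -7, -24, 9] -> [9]
  [29, 49, 41, -34] -> [29, 49, 41, -34] -> [-34]
  [14, -38, -31, 42, 14, -6, -3, -17, 15, 28] -> [14, -38, -31, 42] -> [42]
  [-14, -50, 38, -25, -8, -11, 5, 49, 45] -> [-14, -50, 38, -25] -> [-25]
  [25, 31, 30, -5, -23, -21, 25, -22, 7, -49] -> [25, 31, 30, -5] -> [-5]
  [0, -31, -18, 28, -13, -46, 35, -37, -46] -> [0, -31, -18, 28] -> [28]
  probe: [41, -29, -9, -19, 33, -35, 0] -> [41, -29, -9, -19] -> [-19]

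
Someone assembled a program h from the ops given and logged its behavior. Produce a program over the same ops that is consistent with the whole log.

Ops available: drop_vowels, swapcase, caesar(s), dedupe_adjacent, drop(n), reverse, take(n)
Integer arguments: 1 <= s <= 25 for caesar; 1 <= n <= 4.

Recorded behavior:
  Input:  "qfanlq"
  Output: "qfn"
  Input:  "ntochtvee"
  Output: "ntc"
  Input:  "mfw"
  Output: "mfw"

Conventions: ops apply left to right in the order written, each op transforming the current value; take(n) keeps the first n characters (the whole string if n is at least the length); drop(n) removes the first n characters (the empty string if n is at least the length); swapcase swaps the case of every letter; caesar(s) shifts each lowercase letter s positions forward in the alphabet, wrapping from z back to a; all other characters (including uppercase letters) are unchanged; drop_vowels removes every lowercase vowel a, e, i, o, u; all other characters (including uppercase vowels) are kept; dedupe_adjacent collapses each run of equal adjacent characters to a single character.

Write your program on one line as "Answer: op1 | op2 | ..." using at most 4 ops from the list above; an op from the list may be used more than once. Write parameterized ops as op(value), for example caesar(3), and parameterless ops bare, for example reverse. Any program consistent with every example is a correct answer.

dedupe_adjacent | drop_vowels | take(3)

Check, running the answer program on each example:
  "qfanlq" -> "qfanlq" -> "qfnlq" -> "qfn"
  "ntochtvee" -> "ntochtve" -> "ntchtv" -> "ntc"
  "mfw" -> "mfw" -> "mfw" -> "mfw"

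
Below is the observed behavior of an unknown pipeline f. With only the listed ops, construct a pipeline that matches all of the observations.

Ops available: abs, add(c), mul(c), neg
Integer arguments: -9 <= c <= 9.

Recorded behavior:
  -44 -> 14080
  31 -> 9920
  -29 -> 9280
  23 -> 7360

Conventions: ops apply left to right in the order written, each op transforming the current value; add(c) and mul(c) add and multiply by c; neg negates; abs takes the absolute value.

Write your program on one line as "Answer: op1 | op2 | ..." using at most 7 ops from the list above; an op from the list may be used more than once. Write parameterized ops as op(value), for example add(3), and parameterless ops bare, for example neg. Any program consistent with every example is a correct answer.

mul(8) | mul(5) | neg | mul(4) | mul(2) | abs

Check, running the answer program on each example:
  -44 -> -352 -> -1760 -> 1760 -> 7040 -> 14080 -> 14080
  31 -> 248 -> 1240 -> -1240 -> -4960 -> -9920 -> 9920
  -29 -> -232 -> -1160 -> 1160 -> 4640 -> 9280 -> 9280
  23 -> 184 -> 920 -> -920 -> -3680 -> -7360 -> 7360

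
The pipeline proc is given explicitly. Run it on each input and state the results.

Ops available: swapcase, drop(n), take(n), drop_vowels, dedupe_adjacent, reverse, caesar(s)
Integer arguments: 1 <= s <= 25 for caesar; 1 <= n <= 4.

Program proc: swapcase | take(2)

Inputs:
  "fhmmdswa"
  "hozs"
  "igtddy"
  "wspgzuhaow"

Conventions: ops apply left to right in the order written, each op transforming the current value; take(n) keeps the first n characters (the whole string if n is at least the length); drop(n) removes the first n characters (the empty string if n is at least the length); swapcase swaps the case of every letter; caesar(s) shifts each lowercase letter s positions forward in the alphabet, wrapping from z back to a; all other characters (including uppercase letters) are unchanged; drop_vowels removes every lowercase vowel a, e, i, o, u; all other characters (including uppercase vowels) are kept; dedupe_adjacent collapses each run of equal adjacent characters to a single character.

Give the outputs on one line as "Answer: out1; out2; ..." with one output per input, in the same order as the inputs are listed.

Execution, op by op:
  "fhmmdswa" -> "FHMMDSWA" -> "FH"
  "hozs" -> "HOZS" -> "HO"
  "igtddy" -> "IGTDDY" -> "IG"
  "wspgzuhaow" -> "WSPGZUHAOW" -> "WS"

"FH"; "HO"; "IG"; "WS"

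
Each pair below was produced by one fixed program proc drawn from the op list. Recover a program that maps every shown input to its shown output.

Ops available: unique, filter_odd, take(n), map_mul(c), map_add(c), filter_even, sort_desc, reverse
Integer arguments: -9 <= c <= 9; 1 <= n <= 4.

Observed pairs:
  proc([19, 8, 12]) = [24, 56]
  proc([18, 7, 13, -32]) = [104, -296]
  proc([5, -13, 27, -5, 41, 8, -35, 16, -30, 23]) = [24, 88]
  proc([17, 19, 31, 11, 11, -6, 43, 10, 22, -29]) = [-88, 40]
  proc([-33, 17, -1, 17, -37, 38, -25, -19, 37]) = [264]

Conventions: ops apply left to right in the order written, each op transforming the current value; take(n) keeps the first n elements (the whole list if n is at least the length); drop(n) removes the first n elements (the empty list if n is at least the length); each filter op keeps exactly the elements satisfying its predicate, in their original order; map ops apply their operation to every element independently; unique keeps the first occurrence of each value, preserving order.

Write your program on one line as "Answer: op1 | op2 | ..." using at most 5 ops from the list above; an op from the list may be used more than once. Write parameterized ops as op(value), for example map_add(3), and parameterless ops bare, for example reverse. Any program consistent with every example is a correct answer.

filter_even | map_add(-5) | map_mul(8) | take(2)

Check, running the answer program on each example:
  [19, 8, 12] -> [8, 12] -> [3, 7] -> [24, 56] -> [24, 56]
  [18, 7, 13, -32] -> [18, -32] -> [13, -37] -> [104, -296] -> [104, -296]
  [5, -13, 27, -5, 41, 8, -35, 16, -30, 23] -> [8, 16, -30] -> [3, 11, -35] -> [24, 88, -280] -> [24, 88]
  [17, 19, 31, 11, 11, -6, 43, 10, 22, -29] -> [-6, 10, 22] -> [-11, 5, 17] -> [-88, 40, 136] -> [-88, 40]
  [-33, 17, -1, 17, -37, 38, -25, -19, 37] -> [38] -> [33] -> [264] -> [264]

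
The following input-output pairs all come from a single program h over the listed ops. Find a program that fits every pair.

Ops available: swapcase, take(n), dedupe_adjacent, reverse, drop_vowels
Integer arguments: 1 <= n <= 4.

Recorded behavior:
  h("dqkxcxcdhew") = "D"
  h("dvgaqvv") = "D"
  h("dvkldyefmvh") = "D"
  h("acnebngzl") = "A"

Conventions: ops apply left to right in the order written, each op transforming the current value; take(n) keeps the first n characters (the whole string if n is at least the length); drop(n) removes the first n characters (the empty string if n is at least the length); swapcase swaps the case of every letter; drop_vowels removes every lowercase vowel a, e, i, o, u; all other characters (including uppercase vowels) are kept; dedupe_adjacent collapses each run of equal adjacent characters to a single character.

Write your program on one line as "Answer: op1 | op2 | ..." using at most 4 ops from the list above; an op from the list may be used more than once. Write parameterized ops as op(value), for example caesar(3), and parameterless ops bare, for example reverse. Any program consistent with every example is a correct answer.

swapcase | dedupe_adjacent | take(1)

Check, running the answer program on each example:
  "dqkxcxcdhew" -> "DQKXCXCDHEW" -> "DQKXCXCDHEW" -> "D"
  "dvgaqvv" -> "DVGAQVV" -> "DVGAQV" -> "D"
  "dvkldyefmvh" -> "DVKLDYEFMVH" -> "DVKLDYEFMVH" -> "D"
  "acnebngzl" -> "ACNEBNGZL" -> "ACNEBNGZL" -> "A"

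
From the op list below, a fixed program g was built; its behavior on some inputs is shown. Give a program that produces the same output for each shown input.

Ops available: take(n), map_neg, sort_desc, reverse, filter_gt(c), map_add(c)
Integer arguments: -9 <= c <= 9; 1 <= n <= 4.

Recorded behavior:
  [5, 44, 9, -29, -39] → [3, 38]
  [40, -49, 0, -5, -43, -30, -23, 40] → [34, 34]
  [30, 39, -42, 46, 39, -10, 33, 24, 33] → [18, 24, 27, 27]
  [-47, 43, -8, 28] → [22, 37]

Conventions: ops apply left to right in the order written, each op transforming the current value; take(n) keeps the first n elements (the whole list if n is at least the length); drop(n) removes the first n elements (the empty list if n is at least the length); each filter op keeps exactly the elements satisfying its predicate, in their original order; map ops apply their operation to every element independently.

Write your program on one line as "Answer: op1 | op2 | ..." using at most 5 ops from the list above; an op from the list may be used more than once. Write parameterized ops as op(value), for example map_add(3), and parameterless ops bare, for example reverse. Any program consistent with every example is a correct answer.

sort_desc | reverse | filter_gt(8) | map_add(-6) | take(4)

Check, running the answer program on each example:
  [5, 44, 9, -29, -39] -> [44, 9, 5, -29, -39] -> [-39, -29, 5, 9, 44] -> [9, 44] -> [3, 38] -> [3, 38]
  [40, -49, 0, -5, -43, -30, -23, 40] -> [40, 40, 0, -5, -23, -30, -43, -49] -> [-49, -43, -30, -23, -5, 0, 40, 40] -> [40, 40] -> [34, 34] -> [34, 34]
  [30, 39, -42, 46, 39, -10, 33, 24, 33] -> [46, 39, 39, 33, 33, 30, 24, -10, -42] -> [-42, -10, 24, 30, 33, 33, 39, 39, 46] -> [24, 30, 33, 33, 39, 39, 46] -> [18, 24, 27, 27, 33, 33, 40] -> [18, 24, 27, 27]
  [-47, 43, -8, 28] -> [43, 28, -8, -47] -> [-47, -8, 28, 43] -> [28, 43] -> [22, 37] -> [22, 37]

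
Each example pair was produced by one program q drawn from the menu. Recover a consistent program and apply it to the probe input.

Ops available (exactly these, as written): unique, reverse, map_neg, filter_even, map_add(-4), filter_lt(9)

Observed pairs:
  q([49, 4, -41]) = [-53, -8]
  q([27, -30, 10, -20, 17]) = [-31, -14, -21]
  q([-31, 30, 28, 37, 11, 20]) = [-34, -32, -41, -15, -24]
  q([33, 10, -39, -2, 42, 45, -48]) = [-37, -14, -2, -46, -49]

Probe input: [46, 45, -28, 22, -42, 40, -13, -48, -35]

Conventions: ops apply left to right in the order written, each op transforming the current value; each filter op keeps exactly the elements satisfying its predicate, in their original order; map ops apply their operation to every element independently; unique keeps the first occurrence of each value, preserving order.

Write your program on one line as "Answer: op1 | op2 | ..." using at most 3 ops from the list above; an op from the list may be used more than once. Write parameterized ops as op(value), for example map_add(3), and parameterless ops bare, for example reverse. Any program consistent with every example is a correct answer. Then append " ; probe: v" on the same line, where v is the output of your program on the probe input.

map_neg | map_add(-4) | filter_lt(9) ; probe: [-50, -49, -26, -44]

Check, running the answer program on each example:
  [49, 4, -41] -> [-49, -4, 41] -> [-53, -8, 37] -> [-53, -8]
  [27, -30, 10, -20, 17] -> [-27, 30, -10, 20, -17] -> [-31, 26, -14, 16, -21] -> [-31, -14, -21]
  [-31, 30, 28, 37, 11, 20] -> [31, -30, -28, -37, -11, -20] -> [27, -34, -32, -41, -15, -24] -> [-34, -32, -41, -15, -24]
  [33, 10, -39, -2, 42, 45, -48] -> [-33, -10, 39, 2, -42, -45, 48] -> [-37, -14, 35, -2, -46, -49, 44] -> [-37, -14, -2, -46, -49]
  probe: [46, 45, -28, 22, -42, 40, -13, -48, -35] -> [-46, -45, 28, -22, 42, -40, 13, 48, 35] -> [-50, -49, 24, -26, 38, -44, 9, 44, 31] -> [-50, -49, -26, -44]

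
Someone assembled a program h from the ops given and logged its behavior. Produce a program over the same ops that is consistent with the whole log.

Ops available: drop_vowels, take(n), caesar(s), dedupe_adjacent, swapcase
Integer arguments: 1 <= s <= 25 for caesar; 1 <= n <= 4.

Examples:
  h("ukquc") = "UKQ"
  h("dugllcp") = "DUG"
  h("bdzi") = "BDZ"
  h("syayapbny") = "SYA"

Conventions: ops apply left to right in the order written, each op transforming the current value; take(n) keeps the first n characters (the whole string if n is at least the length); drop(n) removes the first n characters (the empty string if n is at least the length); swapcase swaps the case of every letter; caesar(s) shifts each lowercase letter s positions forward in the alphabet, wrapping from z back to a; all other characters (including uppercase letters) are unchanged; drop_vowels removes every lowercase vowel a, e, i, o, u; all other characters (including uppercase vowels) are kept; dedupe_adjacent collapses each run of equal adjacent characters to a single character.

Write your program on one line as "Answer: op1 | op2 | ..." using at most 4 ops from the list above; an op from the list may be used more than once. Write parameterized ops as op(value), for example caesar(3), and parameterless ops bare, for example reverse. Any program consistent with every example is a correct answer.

swapcase | dedupe_adjacent | take(3)

Check, running the answer program on each example:
  "ukquc" -> "UKQUC" -> "UKQUC" -> "UKQ"
  "dugllcp" -> "DUGLLCP" -> "DUGLCP" -> "DUG"
  "bdzi" -> "BDZI" -> "BDZI" -> "BDZ"
  "syayapbny" -> "SYAYAPBNY" -> "SYAYAPBNY" -> "SYA"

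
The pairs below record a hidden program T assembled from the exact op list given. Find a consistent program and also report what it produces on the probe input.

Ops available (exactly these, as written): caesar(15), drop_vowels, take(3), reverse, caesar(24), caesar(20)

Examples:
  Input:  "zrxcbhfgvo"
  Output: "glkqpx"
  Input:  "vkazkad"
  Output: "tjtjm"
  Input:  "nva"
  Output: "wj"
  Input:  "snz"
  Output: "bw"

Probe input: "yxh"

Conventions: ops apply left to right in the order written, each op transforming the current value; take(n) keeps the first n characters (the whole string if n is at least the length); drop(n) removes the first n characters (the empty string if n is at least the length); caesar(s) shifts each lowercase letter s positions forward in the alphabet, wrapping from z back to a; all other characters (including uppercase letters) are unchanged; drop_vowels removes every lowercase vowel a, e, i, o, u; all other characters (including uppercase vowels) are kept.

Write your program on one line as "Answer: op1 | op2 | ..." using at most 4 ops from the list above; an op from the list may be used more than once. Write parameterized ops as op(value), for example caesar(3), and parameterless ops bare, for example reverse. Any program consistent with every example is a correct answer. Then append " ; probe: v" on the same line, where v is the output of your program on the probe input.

caesar(20) | caesar(15) | drop_vowels ; probe: "hgq"

Check, running the answer program on each example:
  "zrxcbhfgvo" -> "tlrwvbzapi" -> "iaglkqopex" -> "glkqpx"
  "vkazkad" -> "peuteux" -> "etjitjm" -> "tjtjm"
  "nva" -> "hpu" -> "wej" -> "wj"
  "snz" -> "mht" -> "bwi" -> "bw"
  probe: "yxh" -> "srb" -> "hgq" -> "hgq"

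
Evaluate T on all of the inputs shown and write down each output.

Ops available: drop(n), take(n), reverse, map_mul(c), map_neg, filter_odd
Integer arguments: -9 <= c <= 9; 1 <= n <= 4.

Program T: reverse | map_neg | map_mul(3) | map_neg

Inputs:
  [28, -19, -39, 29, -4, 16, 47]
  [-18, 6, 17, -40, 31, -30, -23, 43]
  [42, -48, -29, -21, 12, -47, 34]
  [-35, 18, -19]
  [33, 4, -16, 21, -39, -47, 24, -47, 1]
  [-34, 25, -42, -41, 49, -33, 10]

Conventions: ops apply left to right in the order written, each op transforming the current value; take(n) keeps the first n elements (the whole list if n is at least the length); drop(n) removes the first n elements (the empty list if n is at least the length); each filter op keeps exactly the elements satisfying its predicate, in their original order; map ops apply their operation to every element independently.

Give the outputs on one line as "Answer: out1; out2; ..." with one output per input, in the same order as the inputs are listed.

Execution, op by op:
  [28, -19, -39, 29, -4, 16, 47] -> [47, 16, -4, 29, -39, -19, 28] -> [-47, -16, 4, -29, 39, 19, -28] -> [-141, -48, 12, -87, 117, 57, -84] -> [141, 48, -12, 87, -117, -57, 84]
  [-18, 6, 17, -40, 31, -30, -23, 43] -> [43, -23, -30, 31, -40, 17, 6, -18] -> [-43, 23, 30, -31, 40, -17, -6, 18] -> [-129, 69, 90, -93, 120, -51, -18, 54] -> [129, -69, -90, 93, -120, 51, 18, -54]
  [42, -48, -29, -21, 12, -47, 34] -> [34, -47, 12, -21, -29, -48, 42] -> [-34, 47, -12, 21, 29, 48, -42] -> [-102, 141, -36, 63, 87, 144, -126] -> [102, -141, 36, -63, -87, -144, 126]
  [-35, 18, -19] -> [-19, 18, -35] -> [19, -18, 35] -> [57, -54, 105] -> [-57, 54, -105]
  [33, 4, -16, 21, -39, -47, 24, -47, 1] -> [1, -47, 24, -47, -39, 21, -16, 4, 33] -> [-1, 47, -24, 47, 39, -21, 16, -4, -33] -> [-3, 141, -72, 141, 117, -63, 48, -12, -99] -> [3, -141, 72, -141, -117, 63, -48, 12, 99]
  [-34, 25, -42, -41, 49, -33, 10] -> [10, -33, 49, -41, -42, 25, -34] -> [-10, 33, -49, 41, 42, -25, 34] -> [-30, 99, -147, 123, 126, -75, 102] -> [30, -99, 147, -123, -126, 75, -102]

[141, 48, -12, 87, -117, -57, 84]; [129, -69, -90, 93, -120, 51, 18, -54]; [102, -141, 36, -63, -87, -144, 126]; [-57, 54, -105]; [3, -141, 72, -141, -117, 63, -48, 12, 99]; [30, -99, 147, -123, -126, 75, -102]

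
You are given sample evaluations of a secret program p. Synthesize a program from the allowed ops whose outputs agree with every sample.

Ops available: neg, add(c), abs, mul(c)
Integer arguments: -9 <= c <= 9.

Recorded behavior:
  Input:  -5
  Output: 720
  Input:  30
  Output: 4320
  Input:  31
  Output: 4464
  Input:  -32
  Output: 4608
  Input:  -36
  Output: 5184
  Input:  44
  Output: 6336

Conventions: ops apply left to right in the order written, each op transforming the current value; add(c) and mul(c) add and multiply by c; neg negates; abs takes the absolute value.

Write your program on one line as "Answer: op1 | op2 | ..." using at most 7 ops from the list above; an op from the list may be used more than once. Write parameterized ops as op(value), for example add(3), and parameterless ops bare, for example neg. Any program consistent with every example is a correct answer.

mul(2) | neg | abs | mul(-9) | abs | mul(8)

Check, running the answer program on each example:
  -5 -> -10 -> 10 -> 10 -> -90 -> 90 -> 720
  30 -> 60 -> -60 -> 60 -> -540 -> 540 -> 4320
  31 -> 62 -> -62 -> 62 -> -558 -> 558 -> 4464
  -32 -> -64 -> 64 -> 64 -> -576 -> 576 -> 4608
  -36 -> -72 -> 72 -> 72 -> -648 -> 648 -> 5184
  44 -> 88 -> -88 -> 88 -> -792 -> 792 -> 6336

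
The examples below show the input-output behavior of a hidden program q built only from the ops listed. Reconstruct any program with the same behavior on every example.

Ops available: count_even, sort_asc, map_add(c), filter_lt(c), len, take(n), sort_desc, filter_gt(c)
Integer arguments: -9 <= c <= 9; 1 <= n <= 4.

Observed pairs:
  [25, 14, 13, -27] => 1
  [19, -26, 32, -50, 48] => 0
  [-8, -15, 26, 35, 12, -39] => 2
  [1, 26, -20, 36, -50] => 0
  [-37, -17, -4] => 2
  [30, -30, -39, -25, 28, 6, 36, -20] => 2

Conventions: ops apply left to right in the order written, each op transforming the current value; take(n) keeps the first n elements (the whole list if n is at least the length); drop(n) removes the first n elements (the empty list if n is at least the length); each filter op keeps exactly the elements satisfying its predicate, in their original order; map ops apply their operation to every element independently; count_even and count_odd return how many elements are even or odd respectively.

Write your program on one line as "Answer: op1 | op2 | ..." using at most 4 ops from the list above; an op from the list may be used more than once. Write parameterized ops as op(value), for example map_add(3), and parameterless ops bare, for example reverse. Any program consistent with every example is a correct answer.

map_add(3) | filter_lt(-5) | count_even

Check, running the answer program on each example:
  [25, 14, 13, -27] -> [28, 17, 16, -24] -> [-24] -> 1
  [19, -26, 32, -50, 48] -> [22, -23, 35, -47, 51] -> [-23, -47] -> 0
  [-8, -15, 26, 35, 12, -39] -> [-5, -12, 29, 38, 15, -36] -> [-12, -36] -> 2
  [1, 26, -20, 36, -50] -> [4, 29, -17, 39, -47] -> [-17, -47] -> 0
  [-37, -17, -4] -> [-34, -14, -1] -> [-34, -14] -> 2
  [30, -30, -39, -25, 28, 6, 36, -20] -> [33, -27, -36, -22, 31, 9, 39, -17] -> [-27, -36, -22, -17] -> 2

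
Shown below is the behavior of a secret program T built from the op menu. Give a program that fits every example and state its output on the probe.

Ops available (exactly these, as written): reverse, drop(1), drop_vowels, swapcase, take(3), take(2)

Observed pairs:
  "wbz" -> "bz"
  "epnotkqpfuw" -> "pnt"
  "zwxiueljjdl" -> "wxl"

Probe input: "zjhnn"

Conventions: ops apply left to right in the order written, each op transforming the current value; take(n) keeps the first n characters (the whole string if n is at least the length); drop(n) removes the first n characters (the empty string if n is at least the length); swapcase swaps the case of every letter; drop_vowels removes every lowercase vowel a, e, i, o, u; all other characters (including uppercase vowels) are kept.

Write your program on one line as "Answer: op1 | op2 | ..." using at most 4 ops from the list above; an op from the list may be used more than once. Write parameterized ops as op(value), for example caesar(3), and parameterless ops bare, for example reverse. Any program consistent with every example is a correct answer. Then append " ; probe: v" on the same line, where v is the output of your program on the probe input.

drop(1) | drop_vowels | take(3) ; probe: "jhn"

Check, running the answer program on each example:
  "wbz" -> "bz" -> "bz" -> "bz"
  "epnotkqpfuw" -> "pnotkqpfuw" -> "pntkqpfw" -> "pnt"
  "zwxiueljjdl" -> "wxiueljjdl" -> "wxljjdl" -> "wxl"
  probe: "zjhnn" -> "jhnn" -> "jhnn" -> "jhn"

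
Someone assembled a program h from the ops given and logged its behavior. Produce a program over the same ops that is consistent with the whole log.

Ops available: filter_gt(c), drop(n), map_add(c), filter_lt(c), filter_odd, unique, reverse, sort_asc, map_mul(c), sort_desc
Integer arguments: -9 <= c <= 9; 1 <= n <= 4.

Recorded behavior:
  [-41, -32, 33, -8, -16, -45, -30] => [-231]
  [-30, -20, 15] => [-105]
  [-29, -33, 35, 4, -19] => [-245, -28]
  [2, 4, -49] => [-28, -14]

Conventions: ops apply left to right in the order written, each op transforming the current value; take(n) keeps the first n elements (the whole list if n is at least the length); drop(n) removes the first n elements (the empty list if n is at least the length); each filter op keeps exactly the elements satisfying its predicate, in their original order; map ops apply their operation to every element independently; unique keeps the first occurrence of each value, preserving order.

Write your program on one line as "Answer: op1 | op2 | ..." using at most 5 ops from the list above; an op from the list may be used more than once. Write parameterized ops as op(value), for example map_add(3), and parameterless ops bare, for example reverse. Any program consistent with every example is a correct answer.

reverse | sort_asc | filter_gt(-2) | map_mul(-7) | sort_asc

Check, running the answer program on each example:
  [-41, -32, 33, -8, -16, -45, -30] -> [-30, -45, -16, -8, 33, -32, -41] -> [-45, -41, -32, -30, -16, -8, 33] -> [33] -> [-231] -> [-231]
  [-30, -20, 15] -> [15, -20, -30] -> [-30, -20, 15] -> [15] -> [-105] -> [-105]
  [-29, -33, 35, 4, -19] -> [-19, 4, 35, -33, -29] -> [-33, -29, -19, 4, 35] -> [4, 35] -> [-28, -245] -> [-245, -28]
  [2, 4, -49] -> [-49, 4, 2] -> [-49, 2, 4] -> [2, 4] -> [-14, -28] -> [-28, -14]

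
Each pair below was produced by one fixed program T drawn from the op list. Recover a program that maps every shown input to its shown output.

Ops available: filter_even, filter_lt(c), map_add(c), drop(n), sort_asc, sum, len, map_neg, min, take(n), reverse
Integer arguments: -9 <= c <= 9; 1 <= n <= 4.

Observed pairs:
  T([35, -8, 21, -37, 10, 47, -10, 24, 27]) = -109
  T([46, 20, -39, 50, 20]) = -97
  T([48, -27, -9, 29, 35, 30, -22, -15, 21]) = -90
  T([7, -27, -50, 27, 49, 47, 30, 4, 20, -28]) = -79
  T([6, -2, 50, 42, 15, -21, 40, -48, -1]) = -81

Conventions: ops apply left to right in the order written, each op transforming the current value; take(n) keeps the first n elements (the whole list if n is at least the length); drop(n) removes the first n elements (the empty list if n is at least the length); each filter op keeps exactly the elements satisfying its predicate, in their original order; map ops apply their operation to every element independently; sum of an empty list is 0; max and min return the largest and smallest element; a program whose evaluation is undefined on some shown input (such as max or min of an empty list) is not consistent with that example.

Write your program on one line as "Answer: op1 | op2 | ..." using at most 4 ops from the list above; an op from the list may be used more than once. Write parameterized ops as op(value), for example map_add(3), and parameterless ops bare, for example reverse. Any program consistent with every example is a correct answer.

map_neg | sort_asc | reverse | sum

Check, running the answer program on each example:
  [35, -8, 21, -37, 10, 47, -10, 24, 27] -> [-35, 8, -21, 37, -10, -47, 10, -24, -27] -> [-47, -35, -27, -24, -21, -10, 8, 10, 37] -> [37, 10, 8, -10, -21, -24, -27, -35, -47] -> -109
  [46, 20, -39, 50, 20] -> [-46, -20, 39, -50, -20] -> [-50, -46, -20, -20, 39] -> [39, -20, -20, -46, -50] -> -97
  [48, -27, -9, 29, 35, 30, -22, -15, 21] -> [-48, 27, 9, -29, -35, -30, 22, 15, -21] -> [-48, -35, -30, -29, -21, 9, 15, 22, 27] -> [27, 22, 15, 9, -21, -29, -30, -35, -48] -> -90
  [7, -27, -50, 27, 49, 47, 30, 4, 20, -28] -> [-7, 27, 50, -27, -49, -47, -30, -4, -20, 28] -> [-49, -47, -30, -27, -20, -7, -4, 27, 28, 50] -> [50, 28, 27, -4, -7, -20, -27, -30, -47, -49] -> -79
  [6, -2, 50, 42, 15, -21, 40, -48, -1] -> [-6, 2, -50, -42, -15, 21, -40, 48, 1] -> [-50, -42, -40, -15, -6, 1, 2, 21, 48] -> [48, 21, 2, 1, -6, -15, -40, -42, -50] -> -81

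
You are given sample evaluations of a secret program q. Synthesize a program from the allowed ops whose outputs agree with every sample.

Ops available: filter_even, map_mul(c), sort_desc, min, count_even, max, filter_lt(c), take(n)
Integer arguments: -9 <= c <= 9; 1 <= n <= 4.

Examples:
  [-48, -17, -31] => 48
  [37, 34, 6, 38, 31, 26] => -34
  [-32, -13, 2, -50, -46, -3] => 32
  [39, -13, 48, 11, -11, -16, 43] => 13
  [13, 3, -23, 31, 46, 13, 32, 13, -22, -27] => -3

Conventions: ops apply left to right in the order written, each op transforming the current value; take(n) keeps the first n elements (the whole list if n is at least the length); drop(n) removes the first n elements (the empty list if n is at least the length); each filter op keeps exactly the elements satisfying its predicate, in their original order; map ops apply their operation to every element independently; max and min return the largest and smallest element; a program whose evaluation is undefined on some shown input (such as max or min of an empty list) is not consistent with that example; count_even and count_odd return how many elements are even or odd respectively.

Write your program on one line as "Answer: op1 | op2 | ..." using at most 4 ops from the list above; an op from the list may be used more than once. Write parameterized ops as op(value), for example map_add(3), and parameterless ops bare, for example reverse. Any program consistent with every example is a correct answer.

map_mul(-1) | take(2) | max

Check, running the answer program on each example:
  [-48, -17, -31] -> [48, 17, 31] -> [48, 17] -> 48
  [37, 34, 6, 38, 31, 26] -> [-37, -34, -6, -38, -31, -26] -> [-37, -34] -> -34
  [-32, -13, 2, -50, -46, -3] -> [32, 13, -2, 50, 46, 3] -> [32, 13] -> 32
  [39, -13, 48, 11, -11, -16, 43] -> [-39, 13, -48, -11, 11, 16, -43] -> [-39, 13] -> 13
  [13, 3, -23, 31, 46, 13, 32, 13, -22, -27] -> [-13, -3, 23, -31, -46, -13, -32, -13, 22, 27] -> [-13, -3] -> -3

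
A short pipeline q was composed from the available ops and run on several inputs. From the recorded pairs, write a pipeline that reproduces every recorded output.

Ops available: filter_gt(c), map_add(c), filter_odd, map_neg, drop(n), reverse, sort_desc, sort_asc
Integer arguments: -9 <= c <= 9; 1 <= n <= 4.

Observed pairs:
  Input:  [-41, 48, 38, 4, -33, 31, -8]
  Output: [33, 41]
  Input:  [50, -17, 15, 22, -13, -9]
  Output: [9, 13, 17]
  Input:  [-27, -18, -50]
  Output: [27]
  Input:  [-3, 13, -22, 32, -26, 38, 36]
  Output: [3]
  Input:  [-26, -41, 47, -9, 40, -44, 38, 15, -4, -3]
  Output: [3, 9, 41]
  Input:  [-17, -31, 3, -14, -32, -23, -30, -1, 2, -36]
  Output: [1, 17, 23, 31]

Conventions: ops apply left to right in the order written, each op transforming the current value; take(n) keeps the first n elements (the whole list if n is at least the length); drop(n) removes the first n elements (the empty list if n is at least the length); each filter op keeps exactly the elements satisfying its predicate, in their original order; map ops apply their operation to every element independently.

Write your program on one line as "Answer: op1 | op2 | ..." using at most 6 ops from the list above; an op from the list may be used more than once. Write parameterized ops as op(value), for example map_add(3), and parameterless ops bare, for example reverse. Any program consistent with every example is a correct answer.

map_neg | sort_desc | filter_gt(-3) | sort_asc | filter_odd

Check, running the answer program on each example:
  [-41, 48, 38, 4, -33, 31, -8] -> [41, -48, -38, -4, 33, -31, 8] -> [41, 33, 8, -4, -31, -38, -48] -> [41, 33, 8] -> [8, 33, 41] -> [33, 41]
  [50, -17, 15, 22, -13, -9] -> [-50, 17, -15, -22, 13, 9] -> [17, 13, 9, -15, -22, -50] -> [17, 13, 9] -> [9, 13, 17] -> [9, 13, 17]
  [-27, -18, -50] -> [27, 18, 50] -> [50, 27, 18] -> [50, 27, 18] -> [18, 27, 50] -> [27]
  [-3, 13, -22, 32, -26, 38, 36] -> [3, -13, 22, -32, 26, -38, -36] -> [26, 22, 3, -13, -32, -36, -38] -> [26, 22, 3] -> [3, 22, 26] -> [3]
  [-26, -41, 47, -9, 40, -44, 38, 15, -4, -3] -> [26, 41, -47, 9, -40, 44, -38, -15, 4, 3] -> [44, 41, 26, 9, 4, 3, -15, -38, -40, -47] -> [44, 41, 26, 9, 4, 3] -> [3, 4, 9, 26, 41, 44] -> [3, 9, 41]
  [-17, -31, 3, -14, -32, -23, -30, -1, 2, -36] -> [17, 31, -3, 14, 32, 23, 30, 1, -2, 36] -> [36, 32, 31, 30, 23, 17, 14, 1, -2, -3] -> [36, 32, 31, 30, 23, 17, 14, 1, -2] -> [-2, 1, 14, 17, 23, 30, 31, 32, 36] -> [1, 17, 23, 31]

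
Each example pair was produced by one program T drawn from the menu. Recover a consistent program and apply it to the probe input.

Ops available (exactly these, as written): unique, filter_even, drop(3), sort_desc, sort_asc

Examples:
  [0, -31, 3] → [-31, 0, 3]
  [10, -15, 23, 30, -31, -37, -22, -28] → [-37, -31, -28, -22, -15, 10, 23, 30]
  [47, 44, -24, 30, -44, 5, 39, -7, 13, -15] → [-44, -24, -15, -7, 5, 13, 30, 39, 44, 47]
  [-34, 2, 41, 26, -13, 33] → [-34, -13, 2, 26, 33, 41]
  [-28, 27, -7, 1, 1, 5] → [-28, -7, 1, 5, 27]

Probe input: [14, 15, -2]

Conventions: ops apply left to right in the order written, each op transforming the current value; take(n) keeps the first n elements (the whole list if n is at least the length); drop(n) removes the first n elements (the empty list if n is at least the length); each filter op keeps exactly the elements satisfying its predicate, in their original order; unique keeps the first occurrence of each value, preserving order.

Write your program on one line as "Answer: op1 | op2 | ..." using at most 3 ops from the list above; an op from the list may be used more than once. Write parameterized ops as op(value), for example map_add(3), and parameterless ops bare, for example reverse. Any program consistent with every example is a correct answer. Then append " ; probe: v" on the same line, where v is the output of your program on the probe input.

unique | sort_asc ; probe: [-2, 14, 15]

Check, running the answer program on each example:
  [0, -31, 3] -> [0, -31, 3] -> [-31, 0, 3]
  [10, -15, 23, 30, -31, -37, -22, -28] -> [10, -15, 23, 30, -31, -37, -22, -28] -> [-37, -31, -28, -22, -15, 10, 23, 30]
  [47, 44, -24, 30, -44, 5, 39, -7, 13, -15] -> [47, 44, -24, 30, -44, 5, 39, -7, 13, -15] -> [-44, -24, -15, -7, 5, 13, 30, 39, 44, 47]
  [-34, 2, 41, 26, -13, 33] -> [-34, 2, 41, 26, -13, 33] -> [-34, -13, 2, 26, 33, 41]
  [-28, 27, -7, 1, 1, 5] -> [-28, 27, -7, 1, 5] -> [-28, -7, 1, 5, 27]
  probe: [14, 15, -2] -> [14, 15, -2] -> [-2, 14, 15]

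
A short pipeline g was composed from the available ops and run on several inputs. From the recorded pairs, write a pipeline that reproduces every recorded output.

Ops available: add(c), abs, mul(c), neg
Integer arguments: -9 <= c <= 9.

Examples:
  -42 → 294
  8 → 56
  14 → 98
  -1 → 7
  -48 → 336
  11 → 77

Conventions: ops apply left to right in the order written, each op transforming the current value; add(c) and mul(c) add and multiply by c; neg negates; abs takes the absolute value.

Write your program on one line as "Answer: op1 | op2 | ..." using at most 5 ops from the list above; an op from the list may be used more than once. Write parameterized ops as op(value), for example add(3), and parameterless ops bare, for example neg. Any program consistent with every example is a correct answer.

neg | abs | mul(-7) | abs

Check, running the answer program on each example:
  -42 -> 42 -> 42 -> -294 -> 294
  8 -> -8 -> 8 -> -56 -> 56
  14 -> -14 -> 14 -> -98 -> 98
  -1 -> 1 -> 1 -> -7 -> 7
  -48 -> 48 -> 48 -> -336 -> 336
  11 -> -11 -> 11 -> -77 -> 77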